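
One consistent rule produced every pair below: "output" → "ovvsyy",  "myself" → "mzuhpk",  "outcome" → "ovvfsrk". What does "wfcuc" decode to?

Each letter shifts forward by its position index (0, 1, 2, …) — the shift grows by one for each successive letter.
Undoing it on wfcuc: w−0=w, f−1=e, c−2=a, u−3=r, c−4=y.

weary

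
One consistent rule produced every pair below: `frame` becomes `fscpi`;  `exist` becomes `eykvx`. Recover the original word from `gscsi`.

In frame: f→f is +0, r→s is +1, a→c is +2, m→p is +3 — the shift increases by 1 each position. The shift increases by 1 at each position, starting from +0: 0, 1, 2, ….
Undoing it on gscsi: g−0=g, s−1=r, c−2=a, s−3=p, i−4=e.

grape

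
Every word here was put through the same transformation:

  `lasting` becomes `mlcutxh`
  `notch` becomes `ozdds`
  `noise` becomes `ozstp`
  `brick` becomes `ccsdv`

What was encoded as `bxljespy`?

ambition

It's a Vigenère-style cipher with numeric key [1,11,10]: position i shifts by key[i mod 3].
Reversing it on bxljespy: b−1=a, x−11=m, l−10=b, j−1=i, e−11=t, s−10=i, p−1=o, y−11=n.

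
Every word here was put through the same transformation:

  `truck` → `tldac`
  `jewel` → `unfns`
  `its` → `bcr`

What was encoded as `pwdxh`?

The output letters match the input read backwards, each shifted +9: truck reversed is kcurt. The word is reversed, then every letter is shifted forward by 9.
Decoding pwdxh: shift back: p−9=g, w−9=n, d−9=u, x−9=o, h−9=y → gnuoy; then reverse → young.

young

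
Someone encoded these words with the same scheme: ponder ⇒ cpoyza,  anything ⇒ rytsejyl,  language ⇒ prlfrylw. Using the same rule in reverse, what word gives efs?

Two steps: reverse the string, then apply a Caesar shift of +11.
Undoing it on efs: shift back: e−11=t, f−11=u, s−11=h → tuh; then reverse → hut.

hut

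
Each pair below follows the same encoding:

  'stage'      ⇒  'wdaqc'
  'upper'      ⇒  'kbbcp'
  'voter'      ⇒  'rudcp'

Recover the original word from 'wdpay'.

s(18)→w(22) and t(19)→d(3) fit y≡7x+0 (mod 26); the inverse of 7 mod 26 is 15. Each letter's alphabet position (a=0..z=25) is mapped through 7·x+0 mod 26 — an affine cipher.
Reversing it on wdpay: w(22)→15·(22−0)≡18=s; d(3)→15·(3−0)≡19=t; p(15)→15·(15−0)≡17=r; a(0)→15·(0−0)≡0=a; y(24)→15·(24−0)≡22=w (all mod 26).

straw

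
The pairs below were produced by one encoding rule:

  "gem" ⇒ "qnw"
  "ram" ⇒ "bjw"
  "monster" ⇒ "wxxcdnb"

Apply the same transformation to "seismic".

cnrcwrm

The shift depends on letter class: consonant g→q is +10, but vowel e→n is +9. The rule splits by letter class: vowels +9, consonants +10.
For seismic: s(cons)+10=c, e(vowel)+9=n, i(vowel)+9=r, s(cons)+10=c, m(cons)+10=w, i(vowel)+9=r, c(cons)+10=m.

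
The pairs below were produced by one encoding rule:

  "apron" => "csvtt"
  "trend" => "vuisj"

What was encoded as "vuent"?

train

In apron: a→c is +2, p→s is +3, r→v is +4, o→t is +5 — the shift increases by 1 each position. The shift increases by 1 at each position, starting from +2: 2, 3, 4, ….
Decoding vuent: v−2=t, u−3=r, e−4=a, n−5=i, t−6=n.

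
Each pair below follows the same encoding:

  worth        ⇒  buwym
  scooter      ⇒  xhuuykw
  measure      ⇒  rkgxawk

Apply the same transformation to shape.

The shift depends on letter class: consonant w→b is +5, but vowel o→u is +6. The rule splits by letter class: vowels +6, consonants +5.
Applying it to shape: s(cons)+5=x, h(cons)+5=m, a(vowel)+6=g, p(cons)+5=u, e(vowel)+6=k.

xmguk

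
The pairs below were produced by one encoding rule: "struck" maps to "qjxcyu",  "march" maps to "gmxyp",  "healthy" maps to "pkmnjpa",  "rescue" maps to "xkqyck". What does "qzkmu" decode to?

This is an affine cipher: with a=0,…,z=25, each position x becomes (19x+12) mod 26.
Reversing it on qzkmu: q(16)→11·(16−12)≡18=s; z(25)→11·(25−12)≡13=n; k(10)→11·(10−12)≡4=e; m(12)→11·(12−12)≡0=a; u(20)→11·(20−12)≡10=k (all mod 26).

sneak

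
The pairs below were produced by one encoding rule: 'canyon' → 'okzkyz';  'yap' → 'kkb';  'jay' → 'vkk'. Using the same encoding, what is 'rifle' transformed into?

The shift depends on letter class: consonant c→o is +12, but vowel a→k is +10. Vowels shift forward by 10 and consonants shift forward by 12.
On rifle: r(cons)+12=d, i(vowel)+10=s, f(cons)+12=r, l(cons)+12=x, e(vowel)+10=o.

dsrxo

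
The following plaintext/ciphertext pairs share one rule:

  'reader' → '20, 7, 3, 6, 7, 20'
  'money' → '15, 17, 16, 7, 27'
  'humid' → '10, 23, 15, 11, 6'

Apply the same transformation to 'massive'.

15, 3, 21, 21, 11, 24, 7

The number is (letter's place in the alphabet, a=1) + 2.
Applying it to massive: m=13→15, a=1→3, s=19→21, s=19→21, i=9→11, v=22→24, e=5→7.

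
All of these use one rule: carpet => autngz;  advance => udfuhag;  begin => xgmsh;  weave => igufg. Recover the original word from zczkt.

c(2)→a(0) and a(0)→u(20) fit y≡3x+20 (mod 26); the inverse of 3 mod 26 is 9. Each letter's alphabet position (a=0..z=25) is mapped through 3·x+20 mod 26 — an affine cipher.
Decoding zczkt: z(25)→9·(25−20)≡19=t; c(2)→9·(2−20)≡20=u; z(25)→9·(25−20)≡19=t; k(10)→9·(10−20)≡14=o; t(19)→9·(19−20)≡17=r (all mod 26).

tutor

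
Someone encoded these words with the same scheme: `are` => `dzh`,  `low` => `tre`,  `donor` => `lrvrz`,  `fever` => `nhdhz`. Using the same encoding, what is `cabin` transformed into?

Vowels shift forward by 3 and consonants shift forward by 8.
On cabin: c(cons)+8=k, a(vowel)+3=d, b(cons)+8=j, i(vowel)+3=l, n(cons)+8=v.

kdjlv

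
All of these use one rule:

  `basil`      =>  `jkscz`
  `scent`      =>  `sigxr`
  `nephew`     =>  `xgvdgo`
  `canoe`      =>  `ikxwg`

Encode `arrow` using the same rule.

kttwo

This is an affine cipher: with a=0,…,z=25, each position x becomes (25x+10) mod 26.
For arrow: a(0)→25·0+10≡10=k; r(17)→25·17+10≡19=t; r(17)→25·17+10≡19=t; o(14)→25·14+10≡22=w; w(22)→25·22+10≡14=o (all mod 26).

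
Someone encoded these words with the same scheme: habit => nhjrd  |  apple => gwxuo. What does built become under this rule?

hbqud

In habit: h→n is +6, a→h is +7, b→j is +8, i→r is +9 — the shift increases by 1 each position. The shift increases by 1 at each position, starting from +6: 6, 7, 8, ….
For built: b+6=h, u+7=b, i+8=q, l+9=u, t+10=d.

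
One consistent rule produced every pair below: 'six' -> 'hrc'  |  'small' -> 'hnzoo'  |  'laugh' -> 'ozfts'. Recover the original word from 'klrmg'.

point

Each pair mirrors across the alphabet (s↔h, i↔r, x↔c): positions sum to 25. Letters are reflected about the middle of the alphabet (position → 25−position): Atbash.
Reversing it on klrmg: k↔p, l↔o, r↔i, m↔n, g↔t.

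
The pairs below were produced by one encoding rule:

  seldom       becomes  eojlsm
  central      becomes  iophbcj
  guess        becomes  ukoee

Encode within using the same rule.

s(18)→e(4) and e(4)→o(14) fit y≡3x+2 (mod 26); the inverse of 3 mod 26 is 9. Treating letters as 0–25, the rule is x ↦ 3x + 2 (mod 26).
Applying it to within: w(22)→3·22+2≡16=q; i(8)→3·8+2≡0=a; t(19)→3·19+2≡7=h; h(7)→3·7+2≡23=x; i(8)→3·8+2≡0=a; n(13)→3·13+2≡15=p (all mod 26).

qahxap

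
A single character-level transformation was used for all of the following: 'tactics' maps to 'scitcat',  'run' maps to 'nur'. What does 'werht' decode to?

threw

The output letters match the input read backwards: tactics reversed is scitcat. It's just the letters in reverse order.
Undoing it on werht: then reverse → threw.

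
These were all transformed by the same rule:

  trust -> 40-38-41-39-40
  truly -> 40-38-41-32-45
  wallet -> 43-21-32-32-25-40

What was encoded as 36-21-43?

t is letter #20 and maps to 40: an offset of 20. Each letter is replaced by its alphabet position (a=1..z=26) + 20.
Decoding 36-21-43: 36→(36−20)÷1=16=p, 21→(21−20)÷1=1=a, 43→(43−20)÷1=23=w.

paw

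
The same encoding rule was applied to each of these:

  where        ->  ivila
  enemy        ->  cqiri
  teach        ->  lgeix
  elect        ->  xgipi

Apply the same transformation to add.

The output letters match the input read backwards, each shifted +4: where reversed is erehw. Read the word backwards and shift each letter +4.
On add: reverse → dda; then shift: d+4=h, d+4=h, a+4=e.

hhe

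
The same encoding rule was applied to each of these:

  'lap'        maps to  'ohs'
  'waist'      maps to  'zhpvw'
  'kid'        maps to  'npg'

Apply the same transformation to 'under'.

The shift depends on letter class: consonant l→o is +3, but vowel a→h is +7. Vowels shift forward by 7 and consonants shift forward by 3.
Applying it to under: u(vowel)+7=b, n(cons)+3=q, d(cons)+3=g, e(vowel)+7=l, r(cons)+3=u.

bqglu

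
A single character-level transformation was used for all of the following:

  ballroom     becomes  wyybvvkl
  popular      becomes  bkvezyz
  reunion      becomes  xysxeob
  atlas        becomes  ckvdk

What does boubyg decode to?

Two steps: reverse the string, then apply a Caesar shift of +10.
Decoding boubyg: shift back: b−10=r, o−10=e, u−10=k, b−10=r, y−10=o, g−10=w → rekrow; then reverse → worker.

worker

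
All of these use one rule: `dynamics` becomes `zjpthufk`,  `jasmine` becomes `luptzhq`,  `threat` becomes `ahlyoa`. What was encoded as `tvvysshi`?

The output letters match the input read backwards, each shifted +7: dynamics reversed is scimanyd. Read the word backwards and shift each letter +7.
Decoding tvvysshi: shift back: t−7=m, v−7=o, v−7=o, y−7=r, s−7=l, s−7=l, h−7=a, i−7=b → moorllab; then reverse → ballroom.

ballroom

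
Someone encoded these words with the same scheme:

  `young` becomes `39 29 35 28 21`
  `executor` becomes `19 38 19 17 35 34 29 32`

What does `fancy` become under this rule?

y is letter #25 and maps to 39: an offset of 14. Each letter is replaced by its alphabet position (a=1..z=26) + 14.
For fancy: f=6→20, a=1→15, n=14→28, c=3→17, y=25→39.

20 15 28 17 39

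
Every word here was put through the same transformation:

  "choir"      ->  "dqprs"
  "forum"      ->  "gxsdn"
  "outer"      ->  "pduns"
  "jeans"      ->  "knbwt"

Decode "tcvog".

stuff

Shifts by position in choir: pos 0: c→d (+1), pos 1: h→q (+9), pos 2: o→p (+1), pos 3: i→r (+9) — repeating every 2. The shifts repeat in a cycle of length 2: positions 0,1,… shift by +1, +9, then the pattern repeats.
Undoing it on tcvog: t−1=s, c−9=t, v−1=u, o−9=f, g−1=f.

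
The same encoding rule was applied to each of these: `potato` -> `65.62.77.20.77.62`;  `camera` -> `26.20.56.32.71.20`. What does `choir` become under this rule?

p(#16)→65 and o(#15)→62: differences scale by 3, so n = 3·pos + 17. Each letter becomes 3×(its alphabet position, a=1..z=26) + 17.
On choir: c=3→26, h=8→41, o=15→62, i=9→44, r=18→71.

26.41.62.44.71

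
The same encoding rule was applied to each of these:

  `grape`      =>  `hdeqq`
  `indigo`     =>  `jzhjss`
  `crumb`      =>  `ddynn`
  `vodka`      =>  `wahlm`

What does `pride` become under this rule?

qdmeq

Shifts by position in grape: pos 0: g→h (+1), pos 1: r→d (+12), pos 2: a→e (+4), pos 3: p→q (+1), pos 4: e→q (+12) — repeating every 3. It's a Vigenère-style cipher with numeric key [1,12,4]: position i shifts by key[i mod 3].
On pride: p+1=q, r+12=d, i+4=m, d+1=e, e+12=q.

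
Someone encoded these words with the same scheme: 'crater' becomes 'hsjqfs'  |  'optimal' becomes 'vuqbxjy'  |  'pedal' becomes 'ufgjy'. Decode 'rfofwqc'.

Each letter's alphabet position (a=0..z=25) is mapped through 25·x+9 mod 26 — an affine cipher.
Reversing it on rfofwqc: r(17)→25·(17−9)≡18=s; f(5)→25·(5−9)≡4=e; o(14)→25·(14−9)≡21=v; f(5)→25·(5−9)≡4=e; w(22)→25·(22−9)≡13=n; q(16)→25·(16−9)≡19=t; c(2)→25·(2−9)≡7=h (all mod 26).

seventh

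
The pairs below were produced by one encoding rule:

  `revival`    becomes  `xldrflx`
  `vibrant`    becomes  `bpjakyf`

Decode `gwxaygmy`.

The shift increases by 1 at each position, starting from +6: 6, 7, 8, ….
Undoing it on gwxaygmy: g−6=a, w−7=p, x−8=p, a−9=r, y−10=o, g−11=v, m−12=a, y−13=l.

approval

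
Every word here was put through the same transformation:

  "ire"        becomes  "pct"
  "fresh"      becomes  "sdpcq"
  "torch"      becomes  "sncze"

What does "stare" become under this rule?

The output letters match the input read backwards, each shifted +11: ire reversed is eri. Two steps: reverse the string, then apply a Caesar shift of +11.
On stare: reverse → erats; then shift: e+11=p, r+11=c, a+11=l, t+11=e, s+11=d.

pcled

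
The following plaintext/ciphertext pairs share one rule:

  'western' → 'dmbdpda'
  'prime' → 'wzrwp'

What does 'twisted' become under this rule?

In western: w→d is +7, e→m is +8, s→b is +9, t→d is +10 — the shift increases by 1 each position. Letter i (0-indexed) is shifted by i+7, so successive shifts are 7, 8, 9, ….
For twisted: t+7=a, w+8=e, i+9=r, s+10=c, t+11=e, e+12=q, d+13=q.

aerceqq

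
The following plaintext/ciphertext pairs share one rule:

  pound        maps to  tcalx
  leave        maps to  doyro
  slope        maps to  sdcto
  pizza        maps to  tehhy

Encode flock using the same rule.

fdcgm

Each letter's alphabet position (a=0..z=25) is mapped through 17·x+24 mod 26 — an affine cipher.
For flock: f(5)→17·5+24≡5=f; l(11)→17·11+24≡3=d; o(14)→17·14+24≡2=c; c(2)→17·2+24≡6=g; k(10)→17·10+24≡12=m (all mod 26).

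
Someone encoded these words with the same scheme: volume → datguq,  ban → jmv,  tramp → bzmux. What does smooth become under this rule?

auaabp

The shift depends on letter class: consonant v→d is +8, but vowel o→a is +12. The rule splits by letter class: vowels +12, consonants +8.
Applying it to smooth: s(cons)+8=a, m(cons)+8=u, o(vowel)+12=a, o(vowel)+12=a, t(cons)+8=b, h(cons)+8=p.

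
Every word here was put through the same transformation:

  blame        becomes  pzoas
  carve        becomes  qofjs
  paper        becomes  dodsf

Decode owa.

Compare letters: b→p is +14, l→z is +14, a→o is +14 — a constant shift. It's a constant shift of +14 (ROT14).
Undoing it on owa: o−14=a, w−14=i, a−14=m.

aim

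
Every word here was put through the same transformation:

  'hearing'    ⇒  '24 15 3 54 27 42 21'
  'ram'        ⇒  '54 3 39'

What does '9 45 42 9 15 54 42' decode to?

The formula is n = 3×(alphabet index, a=1).
Decoding 9 45 42 9 15 54 42: 9→(9−0)÷3=3=c, 45→(45−0)÷3=15=o, 42→(42−0)÷3=14=n, 9→(9−0)÷3=3=c, 15→(15−0)÷3=5=e, 54→(54−0)÷3=18=r, 42→(42−0)÷3=14=n.

concern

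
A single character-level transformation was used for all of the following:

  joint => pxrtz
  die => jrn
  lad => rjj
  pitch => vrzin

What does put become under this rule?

vdz

Vowels shift forward by 9 and consonants shift forward by 6.
Applying it to put: p(cons)+6=v, u(vowel)+9=d, t(cons)+6=z.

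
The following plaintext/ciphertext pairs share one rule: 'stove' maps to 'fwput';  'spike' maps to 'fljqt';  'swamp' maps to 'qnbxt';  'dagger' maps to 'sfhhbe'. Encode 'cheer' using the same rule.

sffid

The output letters match the input read backwards, each shifted +1: stove reversed is evots. Two steps: reverse the string, then apply a Caesar shift of +1.
Applying it to cheer: reverse → reehc; then shift: r+1=s, e+1=f, e+1=f, h+1=i, c+1=d.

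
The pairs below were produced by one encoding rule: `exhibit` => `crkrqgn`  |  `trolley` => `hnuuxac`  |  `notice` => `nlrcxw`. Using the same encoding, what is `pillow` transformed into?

The output letters match the input read backwards, each shifted +9: exhibit reversed is tibihxe. The word is reversed, then every letter is shifted forward by 9.
For pillow: reverse → wollip; then shift: w+9=f, o+9=x, l+9=u, l+9=u, i+9=r, p+9=y.

fxuury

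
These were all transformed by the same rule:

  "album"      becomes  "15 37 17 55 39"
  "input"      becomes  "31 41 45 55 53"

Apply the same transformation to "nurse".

Each letter becomes 2×(its alphabet position, a=1..z=26) + 13.
On nurse: n=14→41, u=21→55, r=18→49, s=19→51, e=5→23.

41 55 49 51 23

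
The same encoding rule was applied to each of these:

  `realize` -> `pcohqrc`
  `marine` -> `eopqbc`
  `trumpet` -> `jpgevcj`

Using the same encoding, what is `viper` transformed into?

dqvcp

Treating letters as 0–25, the rule is x ↦ 23x + 14 (mod 26).
On viper: v(21)→23·21+14≡3=d; i(8)→23·8+14≡16=q; p(15)→23·15+14≡21=v; e(4)→23·4+14≡2=c; r(17)→23·17+14≡15=p (all mod 26).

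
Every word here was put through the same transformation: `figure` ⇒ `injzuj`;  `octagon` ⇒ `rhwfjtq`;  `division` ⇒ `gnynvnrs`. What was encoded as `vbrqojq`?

Shifts by position in figure: pos 0: f→i (+3), pos 1: i→n (+5), pos 2: g→j (+3), pos 3: u→z (+5) — repeating every 2. The shifts repeat in a cycle of length 2: positions 0,1,… shift by +3, +5, then the pattern repeats.
Decoding vbrqojq: v−3=s, b−5=w, r−3=o, q−5=l, o−3=l, j−5=e, q−3=n.

swollen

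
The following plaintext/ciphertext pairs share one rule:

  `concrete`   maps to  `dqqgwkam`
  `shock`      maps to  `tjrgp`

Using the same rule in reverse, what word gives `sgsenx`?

The shift increases by 1 at each position, starting from +1: 1, 2, 3, ….
Decoding sgsenx: s−1=r, g−2=e, s−3=p, e−4=a, n−5=i, x−6=r.

repair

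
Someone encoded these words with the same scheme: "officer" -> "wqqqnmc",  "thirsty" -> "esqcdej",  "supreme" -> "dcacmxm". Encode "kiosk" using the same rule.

The shift depends on letter class: consonant f→q is +11, but vowel o→w is +8. Two shifts are in play — +8 for a/e/i/o/u, +11 for every other letter.
For kiosk: k(cons)+11=v, i(vowel)+8=q, o(vowel)+8=w, s(cons)+11=d, k(cons)+11=v.

vqwdv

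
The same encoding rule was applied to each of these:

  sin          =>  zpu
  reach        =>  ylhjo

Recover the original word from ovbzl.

Compare letters: s→z is +7, i→p is +7, n→u is +7 — a constant shift. This is a Caesar cipher with shift 7.
Decoding ovbzl: o−7=h, v−7=o, b−7=u, z−7=s, l−7=e.

house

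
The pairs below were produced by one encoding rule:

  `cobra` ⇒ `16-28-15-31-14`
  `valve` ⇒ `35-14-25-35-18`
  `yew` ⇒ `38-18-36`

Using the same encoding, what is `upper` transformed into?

34-29-29-18-31

The number is (letter's place in the alphabet, a=1) + 13.
On upper: u=21→34, p=16→29, p=16→29, e=5→18, r=18→31.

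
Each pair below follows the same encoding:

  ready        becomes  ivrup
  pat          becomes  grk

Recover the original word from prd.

yam

It's a constant shift of +17 (ROT17).
Undoing it on prd: p−17=y, r−17=a, d−17=m.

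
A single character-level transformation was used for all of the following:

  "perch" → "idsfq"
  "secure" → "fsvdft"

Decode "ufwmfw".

velvet

The output letters match the input read backwards, each shifted +1: perch reversed is hcrep. Two steps: reverse the string, then apply a Caesar shift of +1.
Reversing it on ufwmfw: shift back: u−1=t, f−1=e, w−1=v, m−1=l, f−1=e, w−1=v → tevlev; then reverse → velvet.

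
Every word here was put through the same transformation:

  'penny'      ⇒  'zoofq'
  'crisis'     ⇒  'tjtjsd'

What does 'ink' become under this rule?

The output letters match the input read backwards, each shifted +1: penny reversed is ynnep. Read the word backwards and shift each letter +1.
Applying it to ink: reverse → kni; then shift: k+1=l, n+1=o, i+1=j.

loj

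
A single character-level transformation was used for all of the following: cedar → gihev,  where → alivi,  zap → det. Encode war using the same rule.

It's a constant shift of +4 (ROT4).
On war: w+4=a, a+4=e, r+4=v.

aev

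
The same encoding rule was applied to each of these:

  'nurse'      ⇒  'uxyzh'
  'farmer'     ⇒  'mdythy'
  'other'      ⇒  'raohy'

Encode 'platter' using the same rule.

The shift depends on letter class: consonant n→u is +7, but vowel u→x is +3. Vowels shift forward by 3 and consonants shift forward by 7.
For platter: p(cons)+7=w, l(cons)+7=s, a(vowel)+3=d, t(cons)+7=a, t(cons)+7=a, e(vowel)+3=h, r(cons)+7=y.

wsdaahy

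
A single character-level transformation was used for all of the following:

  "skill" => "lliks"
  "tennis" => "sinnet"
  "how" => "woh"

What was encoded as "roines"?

senior

The output letters match the input read backwards: skill reversed is lliks. The word is simply reversed.
Reversing it on roines: then reverse → senior.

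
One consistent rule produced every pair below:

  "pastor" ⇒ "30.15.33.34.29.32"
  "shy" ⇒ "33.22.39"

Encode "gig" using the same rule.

21.23.21

p is letter #16 and maps to 30: an offset of 14. Each letter is replaced by its alphabet position (a=1..z=26) + 14.
On gig: g=7→21, i=9→23, g=7→21.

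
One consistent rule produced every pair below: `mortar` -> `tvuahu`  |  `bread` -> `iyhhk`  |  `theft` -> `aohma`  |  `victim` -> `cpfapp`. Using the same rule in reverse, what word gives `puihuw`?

A repeating key of period 3 is used — shifts +7, +7, +3 over and over.
Decoding puihuw: p−7=i, u−7=n, i−3=f, h−7=a, u−7=n, w−3=t.

infant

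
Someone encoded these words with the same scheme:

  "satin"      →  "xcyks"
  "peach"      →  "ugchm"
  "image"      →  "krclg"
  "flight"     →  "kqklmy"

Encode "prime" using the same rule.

The shift depends on letter class: consonant s→x is +5, but vowel a→c is +2. Two shifts are in play — +2 for a/e/i/o/u, +5 for every other letter.
For prime: p(cons)+5=u, r(cons)+5=w, i(vowel)+2=k, m(cons)+5=r, e(vowel)+2=g.

uwkrg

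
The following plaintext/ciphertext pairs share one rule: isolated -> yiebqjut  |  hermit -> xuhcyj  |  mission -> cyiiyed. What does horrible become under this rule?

xehhyrbu

Compare letters: i→y is +16, s→i is +16, o→e is +16 — a constant shift. This is a Caesar cipher with shift 16.
For horrible: h+16=x, o+16=e, r+16=h, r+16=h, i+16=y, b+16=r, l+16=b, e+16=u.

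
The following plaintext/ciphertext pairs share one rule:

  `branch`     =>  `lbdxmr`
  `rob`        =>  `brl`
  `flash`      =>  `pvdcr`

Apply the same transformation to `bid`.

The shift depends on letter class: consonant b→l is +10, but vowel a→d is +3. Vowels shift forward by 3 and consonants shift forward by 10.
On bid: b(cons)+10=l, i(vowel)+3=l, d(cons)+10=n.

lln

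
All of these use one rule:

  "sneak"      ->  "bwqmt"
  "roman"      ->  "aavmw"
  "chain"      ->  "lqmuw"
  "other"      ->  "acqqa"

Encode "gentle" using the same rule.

Two shifts are in play — +12 for a/e/i/o/u, +9 for every other letter.
On gentle: g(cons)+9=p, e(vowel)+12=q, n(cons)+9=w, t(cons)+9=c, l(cons)+9=u, e(vowel)+12=q.

pqwcuq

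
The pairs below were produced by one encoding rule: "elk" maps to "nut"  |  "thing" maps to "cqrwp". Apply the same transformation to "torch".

Compare letters: e→n is +9, l→u is +9, k→t is +9 — a constant shift. Each letter is shifted forward by 9 in the alphabet (a Caesar shift of +9).
On torch: t+9=c, o+9=x, r+9=a, c+9=l, h+9=q.

cxalq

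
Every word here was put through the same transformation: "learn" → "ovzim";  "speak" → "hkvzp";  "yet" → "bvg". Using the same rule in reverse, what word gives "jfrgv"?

quite

Each pair mirrors across the alphabet (l↔o, e↔v, a↔z): positions sum to 25. This is the alphabet-reversal cipher (Atbash): a becomes z, b becomes y, etc.
Undoing it on jfrgv: j↔q, f↔u, r↔i, g↔t, v↔e.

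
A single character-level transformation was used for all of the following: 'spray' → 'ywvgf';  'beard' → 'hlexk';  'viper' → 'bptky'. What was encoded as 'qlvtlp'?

Shifts by position in spray: pos 0: s→y (+6), pos 1: p→w (+7), pos 2: r→v (+4), pos 3: a→g (+6), pos 4: y→f (+7) — repeating every 3. It's a Vigenère-style cipher with numeric key [6,7,4]: position i shifts by key[i mod 3].
Undoing it on qlvtlp: q−6=k, l−7=e, v−4=r, t−6=n, l−7=e, p−4=l.

kernel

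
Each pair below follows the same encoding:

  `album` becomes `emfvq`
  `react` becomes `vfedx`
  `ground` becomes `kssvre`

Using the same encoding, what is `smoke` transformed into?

wnsli

The shifts repeat in a cycle of length 2: positions 0,1,… shift by +4, +1, then the pattern repeats.
For smoke: s+4=w, m+1=n, o+4=s, k+1=l, e+4=i.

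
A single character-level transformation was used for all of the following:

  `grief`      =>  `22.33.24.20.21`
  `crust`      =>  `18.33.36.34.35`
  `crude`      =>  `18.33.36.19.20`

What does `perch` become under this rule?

g is letter #7 and maps to 22: an offset of 15. The number is (letter's place in the alphabet, a=1) + 15.
On perch: p=16→31, e=5→20, r=18→33, c=3→18, h=8→23.

31.20.33.18.23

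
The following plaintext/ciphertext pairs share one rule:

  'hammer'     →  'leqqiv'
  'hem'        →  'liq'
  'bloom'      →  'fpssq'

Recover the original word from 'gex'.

Compare letters: h→l is +4, a→e is +4, m→q is +4 — a constant shift. This is a Caesar cipher with shift 4.
Undoing it on gex: g−4=c, e−4=a, x−4=t.

cat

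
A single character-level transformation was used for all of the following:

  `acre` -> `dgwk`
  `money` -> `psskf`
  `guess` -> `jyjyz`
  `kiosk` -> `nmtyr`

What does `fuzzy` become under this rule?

iyeff

In acre: a→d is +3, c→g is +4, r→w is +5, e→k is +6 — the shift increases by 1 each position. The shift increases by 1 at each position, starting from +3: 3, 4, 5, ….
On fuzzy: f+3=i, u+4=y, z+5=e, z+6=f, y+7=f.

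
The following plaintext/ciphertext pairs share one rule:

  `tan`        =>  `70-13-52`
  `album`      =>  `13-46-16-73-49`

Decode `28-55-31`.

With a=1..z=26, the number is 3·pos + 10.
Reversing it on 28-55-31: 28→(28−10)÷3=6=f, 55→(55−10)÷3=15=o, 31→(31−10)÷3=7=g.

fog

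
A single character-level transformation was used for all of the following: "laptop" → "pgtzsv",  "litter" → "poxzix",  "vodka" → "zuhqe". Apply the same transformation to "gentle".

Shifts by position in laptop: pos 0: l→p (+4), pos 1: a→g (+6), pos 2: p→t (+4), pos 3: t→z (+6) — repeating every 2. The shifts repeat in a cycle of length 2: positions 0,1,… shift by +4, +6, then the pattern repeats.
Applying it to gentle: g+4=k, e+6=k, n+4=r, t+6=z, l+4=p, e+6=k.

kkrzpk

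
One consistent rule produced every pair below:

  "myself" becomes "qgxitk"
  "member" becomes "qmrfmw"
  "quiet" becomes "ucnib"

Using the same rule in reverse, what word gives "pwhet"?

local

A repeating key of period 3 is used — shifts +4, +8, +5 over and over.
Reversing it on pwhet: p−4=l, w−8=o, h−5=c, e−4=a, t−8=l.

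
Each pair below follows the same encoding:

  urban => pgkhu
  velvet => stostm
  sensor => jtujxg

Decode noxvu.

clown

u(20)→p(15) and r(17)→g(6) fit y≡3x+7 (mod 26); the inverse of 3 mod 26 is 9. Each letter's alphabet position (a=0..z=25) is mapped through 3·x+7 mod 26 — an affine cipher.
Decoding noxvu: n(13)→9·(13−7)≡2=c; o(14)→9·(14−7)≡11=l; x(23)→9·(23−7)≡14=o; v(21)→9·(21−7)≡22=w; u(20)→9·(20−7)≡13=n (all mod 26).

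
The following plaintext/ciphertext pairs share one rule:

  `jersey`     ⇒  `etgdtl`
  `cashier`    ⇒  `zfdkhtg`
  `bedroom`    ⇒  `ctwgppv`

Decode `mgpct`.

probe

j(9)→e(4) and e(4)→t(19) fit y≡23x+5 (mod 26); the inverse of 23 mod 26 is 17. This is an affine cipher: with a=0,…,z=25, each position x becomes (23x+5) mod 26.
Undoing it on mgpct: m(12)→17·(12−5)≡15=p; g(6)→17·(6−5)≡17=r; p(15)→17·(15−5)≡14=o; c(2)→17·(2−5)≡1=b; t(19)→17·(19−5)≡4=e (all mod 26).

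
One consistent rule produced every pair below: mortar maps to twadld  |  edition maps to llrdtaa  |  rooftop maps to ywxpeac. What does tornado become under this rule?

Letter i (0-indexed) is shifted by i+7, so successive shifts are 7, 8, 9, ….
For tornado: t+7=a, o+8=w, r+9=a, n+10=x, a+11=l, d+12=p, o+13=b.

awaxlpb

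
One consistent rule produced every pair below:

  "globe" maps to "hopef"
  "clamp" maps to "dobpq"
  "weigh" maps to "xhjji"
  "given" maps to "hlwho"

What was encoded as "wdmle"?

valid

Shifts by position in globe: pos 0: g→h (+1), pos 1: l→o (+3), pos 2: o→p (+1), pos 3: b→e (+3) — repeating every 2. The shifts repeat in a cycle of length 2: positions 0,1,… shift by +1, +3, then the pattern repeats.
Decoding wdmle: w−1=v, d−3=a, m−1=l, l−3=i, e−1=d.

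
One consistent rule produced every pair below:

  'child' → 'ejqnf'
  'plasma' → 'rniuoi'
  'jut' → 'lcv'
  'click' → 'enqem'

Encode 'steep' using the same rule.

uvmmr

The shift depends on letter class: consonant c→e is +2, but vowel i→q is +8. Vowels shift forward by 8 and consonants shift forward by 2.
Applying it to steep: s(cons)+2=u, t(cons)+2=v, e(vowel)+8=m, e(vowel)+8=m, p(cons)+2=r.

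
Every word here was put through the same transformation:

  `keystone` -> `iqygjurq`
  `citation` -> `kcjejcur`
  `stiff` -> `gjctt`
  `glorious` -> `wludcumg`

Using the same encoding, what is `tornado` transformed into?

k(10)→i(8) and e(4)→q(16) fit y≡3x+4 (mod 26); the inverse of 3 mod 26 is 9. Treating letters as 0–25, the rule is x ↦ 3x + 4 (mod 26).
Applying it to tornado: t(19)→3·19+4≡9=j; o(14)→3·14+4≡20=u; r(17)→3·17+4≡3=d; n(13)→3·13+4≡17=r; a(0)→3·0+4≡4=e; d(3)→3·3+4≡13=n; o(14)→3·14+4≡20=u (all mod 26).

judrenu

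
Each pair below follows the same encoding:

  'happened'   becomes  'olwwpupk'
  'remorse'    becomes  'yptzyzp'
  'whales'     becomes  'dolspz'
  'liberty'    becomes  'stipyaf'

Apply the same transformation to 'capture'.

jlwafyp

The rule splits by letter class: vowels +11, consonants +7.
Applying it to capture: c(cons)+7=j, a(vowel)+11=l, p(cons)+7=w, t(cons)+7=a, u(vowel)+11=f, r(cons)+7=y, e(vowel)+11=p.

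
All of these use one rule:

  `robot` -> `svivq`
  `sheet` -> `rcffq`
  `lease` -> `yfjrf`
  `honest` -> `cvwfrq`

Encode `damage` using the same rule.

r(17)→s(18) and o(14)→v(21) fit y≡25x+9 (mod 26); the inverse of 25 mod 26 is 25. This is an affine cipher: with a=0,…,z=25, each position x becomes (25x+9) mod 26.
On damage: d(3)→25·3+9≡6=g; a(0)→25·0+9≡9=j; m(12)→25·12+9≡23=x; a(0)→25·0+9≡9=j; g(6)→25·6+9≡3=d; e(4)→25·4+9≡5=f (all mod 26).

gjxjdf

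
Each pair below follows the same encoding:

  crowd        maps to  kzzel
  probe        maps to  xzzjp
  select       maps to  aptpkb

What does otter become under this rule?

zbbpz

Two shifts are in play — +11 for a/e/i/o/u, +8 for every other letter.
Applying it to otter: o(vowel)+11=z, t(cons)+8=b, t(cons)+8=b, e(vowel)+11=p, r(cons)+8=z.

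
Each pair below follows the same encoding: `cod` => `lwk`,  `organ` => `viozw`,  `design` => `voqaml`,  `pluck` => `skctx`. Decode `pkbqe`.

witch

The output letters match the input read backwards, each shifted +8: cod reversed is doc. Read the word backwards and shift each letter +8.
Reversing it on pkbqe: shift back: p−8=h, k−8=c, b−8=t, q−8=i, e−8=w → hctiw; then reverse → witch.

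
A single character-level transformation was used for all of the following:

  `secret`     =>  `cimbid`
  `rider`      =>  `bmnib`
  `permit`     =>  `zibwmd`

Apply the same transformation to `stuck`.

Vowels shift forward by 4 and consonants shift forward by 10.
Applying it to stuck: s(cons)+10=c, t(cons)+10=d, u(vowel)+4=y, c(cons)+10=m, k(cons)+10=u.

cdymu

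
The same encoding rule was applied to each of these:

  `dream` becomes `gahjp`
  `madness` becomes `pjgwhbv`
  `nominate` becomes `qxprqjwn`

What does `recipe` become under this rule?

Shifts by position in dream: pos 0: d→g (+3), pos 1: r→a (+9), pos 2: e→h (+3), pos 3: a→j (+9) — repeating every 2. It's a Vigenère-style cipher with numeric key [3,9]: position i shifts by key[i mod 2].
For recipe: r+3=u, e+9=n, c+3=f, i+9=r, p+3=s, e+9=n.

unfrsn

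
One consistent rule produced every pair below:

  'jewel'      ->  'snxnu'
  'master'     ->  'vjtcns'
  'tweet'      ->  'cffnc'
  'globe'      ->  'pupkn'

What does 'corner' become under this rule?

lxswns

Shifts by position in jewel: pos 0: j→s (+9), pos 1: e→n (+9), pos 2: w→x (+1), pos 3: e→n (+9), pos 4: l→u (+9) — repeating every 3. A repeating key of period 3 is used — shifts +9, +9, +1 over and over.
Applying it to corner: c+9=l, o+9=x, r+1=s, n+9=w, e+9=n, r+1=s.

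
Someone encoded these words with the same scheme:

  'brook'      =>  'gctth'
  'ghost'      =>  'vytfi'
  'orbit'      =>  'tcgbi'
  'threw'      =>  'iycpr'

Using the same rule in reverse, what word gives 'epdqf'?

jeans

Treating letters as 0–25, the rule is x ↦ 3x + 3 (mod 26).
Reversing it on epdqf: e(4)→9·(4−3)≡9=j; p(15)→9·(15−3)≡4=e; d(3)→9·(3−3)≡0=a; q(16)→9·(16−3)≡13=n; f(5)→9·(5−3)≡18=s (all mod 26).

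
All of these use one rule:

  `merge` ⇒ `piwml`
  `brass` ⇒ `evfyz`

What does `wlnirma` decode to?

In merge: m→p is +3, e→i is +4, r→w is +5, g→m is +6 — the shift increases by 1 each position. Letter i (0-indexed) is shifted by i+3, so successive shifts are 3, 4, 5, ….
Decoding wlnirma: w−3=t, l−4=h, n−5=i, i−6=c, r−7=k, m−8=e, a−9=r.

thicker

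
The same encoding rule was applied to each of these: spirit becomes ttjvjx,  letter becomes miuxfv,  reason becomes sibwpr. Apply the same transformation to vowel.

Shifts by position in spirit: pos 0: s→t (+1), pos 1: p→t (+4), pos 2: i→j (+1), pos 3: r→v (+4) — repeating every 2. The shifts repeat in a cycle of length 2: positions 0,1,… shift by +1, +4, then the pattern repeats.
Applying it to vowel: v+1=w, o+4=s, w+1=x, e+4=i, l+1=m.

wsxim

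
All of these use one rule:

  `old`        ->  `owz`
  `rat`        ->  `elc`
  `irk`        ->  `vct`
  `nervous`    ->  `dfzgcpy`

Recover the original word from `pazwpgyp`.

envelope

The output letters match the input read backwards, each shifted +11: old reversed is dlo. Read the word backwards and shift each letter +11.
Decoding pazwpgyp: shift back: p−11=e, a−11=p, z−11=o, w−11=l, p−11=e, g−11=v, y−11=n, p−11=e → epolevne; then reverse → envelope.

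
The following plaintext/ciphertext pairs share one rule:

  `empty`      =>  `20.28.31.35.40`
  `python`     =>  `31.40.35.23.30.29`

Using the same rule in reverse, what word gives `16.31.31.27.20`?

apple

e is letter #5 and maps to 20: an offset of 15. Letters become their 1-based position plus 15 (so a→16, b→17, …).
Reversing it on 16.31.31.27.20: 16→(16−15)÷1=1=a, 31→(31−15)÷1=16=p, 31→(31−15)÷1=16=p, 27→(27−15)÷1=12=l, 20→(20−15)÷1=5=e.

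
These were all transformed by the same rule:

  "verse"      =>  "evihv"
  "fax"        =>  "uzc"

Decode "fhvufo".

Each pair mirrors across the alphabet (v↔e, e↔v, r↔i): positions sum to 25. Letters are reflected about the middle of the alphabet (position → 25−position): Atbash.
Reversing it on fhvufo: f↔u, h↔s, v↔e, u↔f, f↔u, o↔l.

useful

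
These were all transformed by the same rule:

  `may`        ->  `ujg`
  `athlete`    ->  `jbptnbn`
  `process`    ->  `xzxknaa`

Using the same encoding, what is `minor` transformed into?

The shift depends on letter class: consonant m→u is +8, but vowel a→j is +9. Vowels shift forward by 9 and consonants shift forward by 8.
On minor: m(cons)+8=u, i(vowel)+9=r, n(cons)+8=v, o(vowel)+9=x, r(cons)+8=z.

urvxz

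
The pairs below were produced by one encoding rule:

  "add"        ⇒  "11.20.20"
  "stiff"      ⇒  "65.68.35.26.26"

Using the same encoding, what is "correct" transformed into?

a(#1)→11 and d(#4)→20: differences scale by 3, so n = 3·pos + 8. Each letter becomes 3×(its alphabet position, a=1..z=26) + 8.
For correct: c=3→17, o=15→53, r=18→62, r=18→62, e=5→23, c=3→17, t=20→68.

17.53.62.62.23.17.68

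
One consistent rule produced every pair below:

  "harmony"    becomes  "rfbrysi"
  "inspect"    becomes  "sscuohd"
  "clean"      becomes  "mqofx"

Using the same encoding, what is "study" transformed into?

cyeii

Shifts by position in harmony: pos 0: h→r (+10), pos 1: a→f (+5), pos 2: r→b (+10), pos 3: m→r (+5) — repeating every 2. It's a Vigenère-style cipher with numeric key [10,5]: position i shifts by key[i mod 2].
For study: s+10=c, t+5=y, u+10=e, d+5=i, y+10=i.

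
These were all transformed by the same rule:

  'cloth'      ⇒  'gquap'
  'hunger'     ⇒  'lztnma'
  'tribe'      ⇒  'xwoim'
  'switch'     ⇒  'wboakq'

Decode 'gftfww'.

canyon

In cloth: c→g is +4, l→q is +5, o→u is +6, t→a is +7 — the shift increases by 1 each position. Letter i (0-indexed) is shifted by i+4, so successive shifts are 4, 5, 6, ….
Undoing it on gftfww: g−4=c, f−5=a, t−6=n, f−7=y, w−8=o, w−9=n.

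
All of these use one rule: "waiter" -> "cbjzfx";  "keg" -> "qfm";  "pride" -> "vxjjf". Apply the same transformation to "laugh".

rbvmn

The shift depends on letter class: consonant w→c is +6, but vowel a→b is +1. Two shifts are in play — +1 for a/e/i/o/u, +6 for every other letter.
On laugh: l(cons)+6=r, a(vowel)+1=b, u(vowel)+1=v, g(cons)+6=m, h(cons)+6=n.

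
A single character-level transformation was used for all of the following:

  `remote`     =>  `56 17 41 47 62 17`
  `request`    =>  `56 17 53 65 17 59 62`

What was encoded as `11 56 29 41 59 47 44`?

The formula is n = 3×(alphabet index, a=1) + 2.
Reversing it on 11 56 29 41 59 47 44: 11→(11−2)÷3=3=c, 56→(56−2)÷3=18=r, 29→(29−2)÷3=9=i, 41→(41−2)÷3=13=m, 59→(59−2)÷3=19=s, 47→(47−2)÷3=15=o, 44→(44−2)÷3=14=n.

crimson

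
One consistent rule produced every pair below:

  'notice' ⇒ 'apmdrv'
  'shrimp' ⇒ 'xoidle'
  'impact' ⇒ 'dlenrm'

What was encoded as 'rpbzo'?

n(13)→a(0) and o(14)→p(15) fit y≡15x+13 (mod 26); the inverse of 15 mod 26 is 7. Treating letters as 0–25, the rule is x ↦ 15x + 13 (mod 26).
Undoing it on rpbzo: r(17)→7·(17−13)≡2=c; p(15)→7·(15−13)≡14=o; b(1)→7·(1−13)≡20=u; z(25)→7·(25−13)≡6=g; o(14)→7·(14−13)≡7=h (all mod 26).

cough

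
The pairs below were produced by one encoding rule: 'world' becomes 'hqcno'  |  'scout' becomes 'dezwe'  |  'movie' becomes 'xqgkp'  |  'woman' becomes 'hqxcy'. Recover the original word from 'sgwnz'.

hello

The shifts repeat in a cycle of length 2: positions 0,1,… shift by +11, +2, then the pattern repeats.
Undoing it on sgwnz: s−11=h, g−2=e, w−11=l, n−2=l, z−11=o.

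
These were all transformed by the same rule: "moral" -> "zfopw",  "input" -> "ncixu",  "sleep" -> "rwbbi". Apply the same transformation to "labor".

wpsfo

m(12)→z(25) and o(14)→f(5) fit y≡3x+15 (mod 26); the inverse of 3 mod 26 is 9. Each letter's alphabet position (a=0..z=25) is mapped through 3·x+15 mod 26 — an affine cipher.
On labor: l(11)→3·11+15≡22=w; a(0)→3·0+15≡15=p; b(1)→3·1+15≡18=s; o(14)→3·14+15≡5=f; r(17)→3·17+15≡14=o (all mod 26).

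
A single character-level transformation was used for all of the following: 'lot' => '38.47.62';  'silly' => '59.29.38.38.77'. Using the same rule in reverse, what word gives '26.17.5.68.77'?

With a=1..z=26, the number is 3·pos + 2.
Reversing it on 26.17.5.68.77: 26→(26−2)÷3=8=h, 17→(17−2)÷3=5=e, 5→(5−2)÷3=1=a, 68→(68−2)÷3=22=v, 77→(77−2)÷3=25=y.

heavy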